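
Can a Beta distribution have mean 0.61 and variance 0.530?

No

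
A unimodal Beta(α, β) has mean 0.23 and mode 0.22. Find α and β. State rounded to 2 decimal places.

α = 12.88, β = 43.12

With s = α+β: μ = α/s and mode = (α−1)/(s−2). Eliminating α = μs,
μs − 1 = m(s−2) ⇒ s(μ−m) = 1−2m ⇒ s = 0.56/0.01 = 56.0000.
So α = μs = 12.88, β = (1−μ)s = 43.12.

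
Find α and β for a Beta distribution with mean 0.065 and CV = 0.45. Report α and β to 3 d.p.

σ = CV·μ = 0.45×0.065 = 0.02925, so σ² = 0.000856.
s+1 = μ(1−μ)/σ² = 0.060775/0.000856 = 71.0351, so s = α+β = 70.0351.
α = μs = 4.552, β = (1−μ)s = 65.483.

α = 4.552, β = 65.483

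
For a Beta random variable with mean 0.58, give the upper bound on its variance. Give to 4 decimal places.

Var = μ(1−μ)/(α+β+1), which approaches μ(1−μ) as α+β → 0.
So the supremum is μ(1−μ) = 0.58×0.42 = 0.2436.

0.2436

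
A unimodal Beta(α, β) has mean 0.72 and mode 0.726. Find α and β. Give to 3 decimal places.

α = 54.240, β = 21.093

With s = α+β: μ = α/s and mode = (α−1)/(s−2). Eliminating α = μs,
μs − 1 = m(s−2) ⇒ s(μ−m) = 1−2m ⇒ s = -0.452/-0.006 = 75.3333.
So α = μs = 54.240, β = (1−μ)s = 21.093.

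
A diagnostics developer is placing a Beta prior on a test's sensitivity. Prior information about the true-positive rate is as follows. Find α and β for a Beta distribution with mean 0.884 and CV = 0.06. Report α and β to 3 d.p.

Var = (CV·μ)² = (0.06×0.884)² = 0.002813.
α+β = μ(1−μ)/Var − 1 = 0.102544/0.002813 − 1 = 35.4505.
Thus α = 0.884·35.4505 = 31.338 and β = 0.116·35.4505 = 4.112.

α = 31.338, β = 4.112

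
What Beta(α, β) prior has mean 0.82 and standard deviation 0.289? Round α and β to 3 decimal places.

σ² = 0.289² = 0.083521.
With s = α+β, Var = μ(1−μ)/(s+1), so s+1 = (0.82×0.18)/0.083521 = 1.7672 and s = 0.7672.
α = μs = 0.629, β = (1−μ)s = 0.138.

α = 0.629, β = 0.138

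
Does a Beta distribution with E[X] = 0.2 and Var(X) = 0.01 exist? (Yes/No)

A Beta with mean μ has variance μ(1−μ)/(α+β+1) < μ(1−μ).
Here μ(1−μ) = 0.2×0.8 = 0.16, and 0.01 < 0.16.

Yes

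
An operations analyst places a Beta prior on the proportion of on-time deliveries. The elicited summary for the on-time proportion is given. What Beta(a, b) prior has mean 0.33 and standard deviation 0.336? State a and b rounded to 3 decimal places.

First σ² = 0.112896. Setting a = μn, b = (1−μ)n with n = a+b,
μ(1−μ)/(n+1) = 0.112896 ⇒ n+1 = 0.2211/0.112896 = 1.9584 ⇒ n = 0.9584.
Hence a = 0.33×0.9584 = 0.316, b = 0.67×0.9584 = 0.642.

a = 0.316, b = 0.642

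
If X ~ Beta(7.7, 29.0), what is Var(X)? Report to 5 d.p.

μ = 7.7/36.7 = 0.209809; Var = μ(1−μ)/(α+β+1) = 0.1657893/37.7 = 0.00440.

0.00440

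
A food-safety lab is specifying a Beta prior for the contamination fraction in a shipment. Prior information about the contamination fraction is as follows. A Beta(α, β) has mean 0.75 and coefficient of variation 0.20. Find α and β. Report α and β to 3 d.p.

Var = (CV·μ)² = (0.20×0.75)² = 0.022500.
α+β = μ(1−μ)/Var − 1 = 0.1875/0.022500 − 1 = 7.3333.
Thus α = 0.75·7.3333 = 5.500 and β = 0.25·7.3333 = 1.833.

α = 5.500, β = 1.833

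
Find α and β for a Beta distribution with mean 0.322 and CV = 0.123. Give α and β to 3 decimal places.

α = 44.493, β = 93.683

Var = (CV·μ)² = (0.123×0.322)² = 0.001569.
α+β = μ(1−μ)/Var − 1 = 0.218316/0.001569 − 1 = 138.1758.
Thus α = 0.322·138.1758 = 44.493 and β = 0.678·138.1758 = 93.683.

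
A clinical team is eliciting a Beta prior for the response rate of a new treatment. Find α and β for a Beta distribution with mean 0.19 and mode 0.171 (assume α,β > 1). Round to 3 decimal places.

α = 6.580, β = 28.052

Let s = α+β. Mean gives α = μs = 0.19s; mode gives (α−1)/(s−2) = 0.171.
Substituting: 0.19s − 1 = 0.171(s−2) = 0.171s − 0.342, so 0.019s = 0.658 and s = 34.6316.
Then α = 0.19×34.6316 = 6.580 and β = s−α = 28.052.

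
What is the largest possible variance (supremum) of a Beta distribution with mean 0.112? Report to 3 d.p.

Var = μ(1−μ)/(α+β+1), which approaches μ(1−μ) as α+β → 0.
So the supremum is μ(1−μ) = 0.112×0.888 = 0.099.

0.099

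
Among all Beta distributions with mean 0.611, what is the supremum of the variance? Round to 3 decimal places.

For fixed mean μ the Beta variance is μ(1−μ)/(α+β+1), increasing as α+β decreases.
Its least upper bound (not attained) is μ(1−μ) = 0.611·0.389 = 0.238.

0.238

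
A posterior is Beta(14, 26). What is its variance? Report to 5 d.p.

0.00555

α+β = 40 and αβ = 364, so Var = αβ/[(α+β)²(α+β+1)] = 364/65600 = 0.00555.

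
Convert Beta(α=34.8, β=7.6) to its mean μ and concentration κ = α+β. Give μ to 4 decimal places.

κ = α+β = 34.8+7.6 = 42.4; μ = α/κ = 34.8/42.4 = 0.8208.

μ = 0.8208, κ = 42.4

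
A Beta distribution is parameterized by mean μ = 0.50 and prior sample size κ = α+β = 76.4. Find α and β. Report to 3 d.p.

α = 38.200, β = 38.200

α = μκ = 0.50×76.4 = 38.200 and β = (1−μ)κ = 0.50×76.4 = 38.200.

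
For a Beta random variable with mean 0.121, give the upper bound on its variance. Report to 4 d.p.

0.1064

Var = μ(1−μ)/(α+β+1), which approaches μ(1−μ) as α+β → 0.
So the supremum is μ(1−μ) = 0.121×0.879 = 0.1064.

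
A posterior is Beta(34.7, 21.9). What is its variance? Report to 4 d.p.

0.0041

α+β = 56.6 and αβ = 759.93, so Var = αβ/[(α+β)²(α+β+1)] = 759.93/184525.056 = 0.0041.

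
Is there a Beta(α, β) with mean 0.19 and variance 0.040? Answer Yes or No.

The Beta variance bound is σ² < μ(1−μ).
Here μ(1−μ) = 0.19×0.81 = 0.1539, and 0.040 < 0.1539.

Yes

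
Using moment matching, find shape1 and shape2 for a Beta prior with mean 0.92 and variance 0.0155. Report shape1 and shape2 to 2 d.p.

By moment matching, shape1+shape2 = μ(1−μ)/σ² − 1 = (0.92·0.08)/0.0155 − 1 = 4.7484 − 1 = 3.7484.
Since shape1/(shape1+shape2) = μ, shape1 = 0.92·3.7484 = 3.45 and shape2 = 0.08·3.7484 = 0.30.

shape1 = 3.45, shape2 = 0.30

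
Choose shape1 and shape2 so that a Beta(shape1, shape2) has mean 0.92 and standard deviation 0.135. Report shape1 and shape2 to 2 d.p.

shape1 = 2.80, shape2 = 0.24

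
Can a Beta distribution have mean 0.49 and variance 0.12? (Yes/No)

Yes

For any Beta, Var(X) < E[X]·(1−E[X]).
Here μ(1−μ) = 0.49×0.51 = 0.2499, and 0.12 < 0.2499.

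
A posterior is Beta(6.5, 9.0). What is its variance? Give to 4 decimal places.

μ = 6.5/15.5 = 0.419355; Var = μ(1−μ)/(α+β+1) = 0.2434964/16.5 = 0.0148.

0.0148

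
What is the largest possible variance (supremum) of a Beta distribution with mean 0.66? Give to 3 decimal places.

For fixed mean μ the Beta variance is μ(1−μ)/(α+β+1), increasing as α+β decreases.
Its least upper bound (not attained) is μ(1−μ) = 0.66·0.34 = 0.224.

0.224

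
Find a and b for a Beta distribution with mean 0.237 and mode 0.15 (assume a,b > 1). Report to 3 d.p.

a = 1.907, b = 6.139

Let s = a+b. Mean gives a = μs = 0.237s; mode gives (a−1)/(s−2) = 0.15.
Substituting: 0.237s − 1 = 0.15(s−2) = 0.15s − 0.30, so 0.087s = 0.70 and s = 8.0460.
Then a = 0.237×8.0460 = 1.907 and b = s−a = 6.139.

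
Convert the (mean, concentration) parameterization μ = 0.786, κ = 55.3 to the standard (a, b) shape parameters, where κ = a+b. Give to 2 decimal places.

a = 43.47, b = 11.83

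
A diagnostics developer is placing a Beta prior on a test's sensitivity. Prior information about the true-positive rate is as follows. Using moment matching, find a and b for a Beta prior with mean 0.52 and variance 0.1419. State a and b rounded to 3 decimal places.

By moment matching, a+b = μ(1−μ)/σ² − 1 = (0.52·0.48)/0.1419 − 1 = 1.7590 − 1 = 0.7590.
Since a/(a+b) = μ, a = 0.52·0.7590 = 0.395 and b = 0.48·0.7590 = 0.364.

a = 0.395, b = 0.364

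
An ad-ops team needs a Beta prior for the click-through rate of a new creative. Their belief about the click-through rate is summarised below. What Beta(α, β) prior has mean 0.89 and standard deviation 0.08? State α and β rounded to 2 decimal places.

α = 12.72, β = 1.57

First σ² = 0.0064. Setting α = μn, β = (1−μ)n with n = α+β,
μ(1−μ)/(n+1) = 0.0064 ⇒ n+1 = 0.0979/0.0064 = 15.2969 ⇒ n = 14.2969.
Hence α = 0.89×14.2969 = 12.72, β = 0.11×14.2969 = 1.57.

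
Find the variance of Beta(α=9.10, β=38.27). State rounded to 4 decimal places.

0.0032

Var = αβ/[(α+β)²(α+β+1)] = (9.10×38.27)/(47.37²×48.37) = 348.2570/108538.260453 = 0.0032.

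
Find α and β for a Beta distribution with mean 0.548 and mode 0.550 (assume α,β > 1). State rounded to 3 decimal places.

Let s = α+β. Mean gives α = μs = 0.548s; mode gives (α−1)/(s−2) = 0.550.
Substituting: 0.548s − 1 = 0.550(s−2) = 0.550s − 1.100, so -0.002s = -0.100 and s = 50.0000.
Then α = 0.548×50.0000 = 27.400 and β = s−α = 22.600.

α = 27.400, β = 22.600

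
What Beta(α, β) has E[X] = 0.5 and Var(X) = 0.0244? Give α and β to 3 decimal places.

α = 4.623, β = 4.623

Let s = α+β. The Beta variance is μ(1−μ)/(s+1).
So s+1 = μ(1−μ)/σ² = (0.5×0.5)/0.0244 = 0.25/0.0244 = 10.2459, giving s = 9.2459.
Then α = μs = 0.5×9.2459 = 4.623 and β = (1−μ)s = 0.5×9.2459 = 4.623.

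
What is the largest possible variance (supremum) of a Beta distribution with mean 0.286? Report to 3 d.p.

For fixed mean μ the Beta variance is μ(1−μ)/(α+β+1), increasing as α+β decreases.
Its least upper bound (not attained) is μ(1−μ) = 0.286·0.714 = 0.204.

0.204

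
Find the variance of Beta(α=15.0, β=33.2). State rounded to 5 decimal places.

Var = αβ/[(α+β)²(α+β+1)] = (15.0×33.2)/(48.2²×49.2) = 498.00/114303.408 = 0.00436.

0.00436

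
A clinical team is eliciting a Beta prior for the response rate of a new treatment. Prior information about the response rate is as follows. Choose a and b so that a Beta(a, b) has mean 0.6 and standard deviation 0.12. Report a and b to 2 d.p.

a = 9.40, b = 6.27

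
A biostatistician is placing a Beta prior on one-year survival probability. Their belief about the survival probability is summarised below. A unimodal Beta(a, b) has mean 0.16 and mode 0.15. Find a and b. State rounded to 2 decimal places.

a = 11.20, b = 58.80

With s = a+b: μ = a/s and mode = (a−1)/(s−2). Eliminating a = μs,
μs − 1 = m(s−2) ⇒ s(μ−m) = 1−2m ⇒ s = 0.70/0.01 = 70.0000.
So a = μs = 11.20, b = (1−μ)s = 58.80.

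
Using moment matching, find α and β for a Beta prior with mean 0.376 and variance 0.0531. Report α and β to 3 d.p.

α = 1.285, β = 2.133

Write ν = α+β; then α = μν and Var = μ(1−μ)/(ν+1).
ν = μ(1−μ)/Var − 1 = 0.234624/0.0531 − 1 = 3.4185.
α = 0.376·3.4185 = 1.285, β = 0.624·3.4185 = 2.133.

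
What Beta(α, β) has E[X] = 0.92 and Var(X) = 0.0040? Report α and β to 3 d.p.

α = 16.008, β = 1.392

By moment matching, α+β = μ(1−μ)/σ² − 1 = (0.92·0.08)/0.0040 − 1 = 18.4000 − 1 = 17.4000.
Since α/(α+β) = μ, α = 0.92·17.4000 = 16.008 and β = 0.08·17.4000 = 1.392.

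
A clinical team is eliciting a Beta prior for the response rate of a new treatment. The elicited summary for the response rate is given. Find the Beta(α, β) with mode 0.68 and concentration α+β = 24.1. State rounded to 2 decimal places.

α = 16.03, β = 8.07

Mode = (α−1)/(κ−2) with κ = α+β, so α−1 = 0.68·22.1 = 15.03.
α = 16.03; β = κ − α = 8.07.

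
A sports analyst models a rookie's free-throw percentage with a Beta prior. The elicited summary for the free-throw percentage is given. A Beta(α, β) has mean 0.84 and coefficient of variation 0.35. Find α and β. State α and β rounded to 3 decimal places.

σ = CV·μ = 0.35×0.84 = 0.29400, so σ² = 0.086436.
s+1 = μ(1−μ)/σ² = 0.1344/0.086436 = 1.5549, so s = α+β = 0.5549.
α = μs = 0.466, β = (1−μ)s = 0.089.

α = 0.466, β = 0.089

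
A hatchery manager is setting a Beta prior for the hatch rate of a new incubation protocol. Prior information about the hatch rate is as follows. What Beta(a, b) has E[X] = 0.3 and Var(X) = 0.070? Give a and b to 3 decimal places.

Let s = a+b. The Beta variance is μ(1−μ)/(s+1).
So s+1 = μ(1−μ)/σ² = (0.3×0.7)/0.070 = 0.21/0.070 = 3.0000, giving s = 2.0000.
Then a = μs = 0.3×2.0000 = 0.600 and b = (1−μ)s = 0.7×2.0000 = 1.400.

a = 0.600, b = 1.400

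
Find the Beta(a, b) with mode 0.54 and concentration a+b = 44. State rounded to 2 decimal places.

Mode = (a−1)/(κ−2) with κ = a+b, so a−1 = 0.54·42 = 22.68.
a = 23.68; b = κ − a = 20.32.

a = 23.68, b = 20.32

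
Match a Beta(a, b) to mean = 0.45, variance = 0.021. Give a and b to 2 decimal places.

Write ν = a+b; then a = μν and Var = μ(1−μ)/(ν+1).
ν = μ(1−μ)/Var − 1 = 0.2475/0.021 − 1 = 10.7857.
a = 0.45·10.7857 = 4.85, b = 0.55·10.7857 = 5.93.

a = 4.85, b = 5.93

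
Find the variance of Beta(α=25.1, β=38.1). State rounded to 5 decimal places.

Var = αβ/[(α+β)²(α+β+1)] = (25.1×38.1)/(63.2²×64.2) = 956.31/256430.208 = 0.00373.

0.00373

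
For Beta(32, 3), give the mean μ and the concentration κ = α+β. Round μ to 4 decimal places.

μ = 0.9143, κ = 35

κ = α+β = 32+3 = 35; μ = α/κ = 32/35 = 0.9143.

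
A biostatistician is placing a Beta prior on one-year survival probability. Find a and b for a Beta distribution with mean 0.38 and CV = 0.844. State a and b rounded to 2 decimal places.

σ = CV·μ = 0.844×0.38 = 0.32072, so σ² = 0.102861.
s+1 = μ(1−μ)/σ² = 0.2356/0.102861 = 2.2905, so s = a+b = 1.2905.
a = μs = 0.49, b = (1−μ)s = 0.80.

a = 0.49, b = 0.80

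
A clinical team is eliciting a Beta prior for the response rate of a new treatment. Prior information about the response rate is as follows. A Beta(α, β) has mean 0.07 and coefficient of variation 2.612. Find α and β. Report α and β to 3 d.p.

Var = (CV·μ)² = (2.612×0.07)² = 0.033430.
α+β = μ(1−μ)/Var − 1 = 0.0651/0.033430 − 1 = 0.9473.
Thus α = 0.07·0.9473 = 0.066 and β = 0.93·0.9473 = 0.881.

α = 0.066, β = 0.881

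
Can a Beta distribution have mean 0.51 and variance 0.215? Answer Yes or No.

Yes

A Beta with mean μ has variance μ(1−μ)/(α+β+1) < μ(1−μ).
Here μ(1−μ) = 0.51×0.49 = 0.2499, and 0.215 < 0.2499.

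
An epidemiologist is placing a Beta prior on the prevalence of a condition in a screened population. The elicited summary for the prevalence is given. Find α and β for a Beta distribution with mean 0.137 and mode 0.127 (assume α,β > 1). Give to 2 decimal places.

With s = α+β: μ = α/s and mode = (α−1)/(s−2). Eliminating α = μs,
μs − 1 = m(s−2) ⇒ s(μ−m) = 1−2m ⇒ s = 0.746/0.010 = 74.6000.
So α = μs = 10.22, β = (1−μ)s = 64.38.

α = 10.22, β = 64.38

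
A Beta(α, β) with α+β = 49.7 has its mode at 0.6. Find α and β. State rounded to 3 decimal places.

α = 29.620, β = 20.080

Mode = (α−1)/(κ−2) with κ = α+β, so α−1 = 0.6·47.7 = 28.620.
α = 29.620; β = κ − α = 20.080.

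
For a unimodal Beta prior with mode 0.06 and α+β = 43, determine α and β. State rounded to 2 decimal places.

For α,β>1 the mode is (α−1)/(α+β−2), so α = mode·(κ−2)+1 = 0.06×41+1 = 3.46.
And β = (1−mode)·(κ−2)+1 = 0.94×41+1 = 39.54.

α = 3.46, β = 39.54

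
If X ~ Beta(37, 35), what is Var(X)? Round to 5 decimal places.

μ = 37/72 = 0.513889; Var = μ(1−μ)/(α+β+1) = 0.2498071/73 = 0.00342.

0.00342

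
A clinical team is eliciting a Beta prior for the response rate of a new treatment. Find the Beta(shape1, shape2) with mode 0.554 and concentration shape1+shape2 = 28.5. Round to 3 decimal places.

For shape1,shape2>1 the mode is (shape1−1)/(shape1+shape2−2), so shape1 = mode·(κ−2)+1 = 0.554×26.5+1 = 15.681.
And shape2 = (1−mode)·(κ−2)+1 = 0.446×26.5+1 = 12.819.

shape1 = 15.681, shape2 = 12.819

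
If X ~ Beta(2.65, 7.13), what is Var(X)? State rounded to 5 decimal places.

0.01832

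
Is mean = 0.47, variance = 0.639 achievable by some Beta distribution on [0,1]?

The Beta variance bound is σ² < μ(1−μ).
Here μ(1−μ) = 0.47×0.53 = 0.2491, and 0.639 ≥ 0.2491.

No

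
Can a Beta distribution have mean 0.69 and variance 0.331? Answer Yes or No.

For any Beta, Var(X) < E[X]·(1−E[X]).
Here μ(1−μ) = 0.69×0.31 = 0.2139, and 0.331 ≥ 0.2139.

No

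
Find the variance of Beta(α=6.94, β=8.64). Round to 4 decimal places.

0.0149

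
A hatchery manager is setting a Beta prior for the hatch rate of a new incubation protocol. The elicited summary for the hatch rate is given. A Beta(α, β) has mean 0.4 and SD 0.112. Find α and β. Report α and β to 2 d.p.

α = 7.25, β = 10.88

Variance = 0.112² = 0.012544. The moment-matching identity α+β = μ(1−μ)/Var − 1 gives
α+β = 0.24/0.012544 − 1 = 18.1327, so α = μ·18.1327 = 7.25 and β = (1−μ)·18.1327 = 10.88.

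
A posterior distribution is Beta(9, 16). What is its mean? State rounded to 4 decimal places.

0.3600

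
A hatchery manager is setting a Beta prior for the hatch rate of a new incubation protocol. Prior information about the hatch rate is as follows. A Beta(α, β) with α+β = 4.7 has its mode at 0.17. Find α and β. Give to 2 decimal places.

For α,β>1 the mode is (α−1)/(α+β−2), so α = mode·(κ−2)+1 = 0.17×2.7+1 = 1.46.
And β = (1−mode)·(κ−2)+1 = 0.83×2.7+1 = 3.24.

α = 1.46, β = 3.24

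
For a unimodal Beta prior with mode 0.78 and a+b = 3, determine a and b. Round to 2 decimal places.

a = 1.78, b = 1.22

Since the density peak of Beta(a,b) is at (a−1)/(a+b−2),
a = 1 + 0.78(3−2) = 1.78 and b = 3 − 1.78 = 1.22.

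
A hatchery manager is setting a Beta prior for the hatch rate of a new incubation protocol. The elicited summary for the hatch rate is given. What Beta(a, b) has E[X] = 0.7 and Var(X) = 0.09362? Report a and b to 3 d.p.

a = 0.870, b = 0.373

Let s = a+b. The Beta variance is μ(1−μ)/(s+1).
So s+1 = μ(1−μ)/σ² = (0.7×0.3)/0.09362 = 0.21/0.09362 = 2.2431, giving s = 1.2431.
Then a = μs = 0.7×1.2431 = 0.870 and b = (1−μ)s = 0.3×1.2431 = 0.373.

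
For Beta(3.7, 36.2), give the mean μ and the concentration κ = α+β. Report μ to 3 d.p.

κ = α+β = 3.7+36.2 = 39.9; μ = α/κ = 3.7/39.9 = 0.093.

μ = 0.093, κ = 39.9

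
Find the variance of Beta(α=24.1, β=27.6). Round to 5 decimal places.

α+β = 51.7 and αβ = 665.16, so Var = αβ/[(α+β)²(α+β+1)] = 665.16/140861.303 = 0.00472.

0.00472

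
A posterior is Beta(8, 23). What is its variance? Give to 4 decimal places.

Var = αβ/[(α+β)²(α+β+1)] = (8×23)/(31²×32) = 184/30752 = 0.0060.

0.0060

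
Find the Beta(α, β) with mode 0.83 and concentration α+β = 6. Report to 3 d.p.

α = 4.320, β = 1.680

Since the density peak of Beta(α,β) is at (α−1)/(α+β−2),
α = 1 + 0.83(6−2) = 4.320 and β = 6 − 4.320 = 1.680.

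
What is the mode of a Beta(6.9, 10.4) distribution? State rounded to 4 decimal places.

0.3856

The density x^(α−1)(1−x)^(β−1) is maximised at (α−1)/(α+β−2) = 5.9/15.3 = 0.3856.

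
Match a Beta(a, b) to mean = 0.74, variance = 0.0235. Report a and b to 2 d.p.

a = 5.32, b = 1.87

By moment matching, a+b = μ(1−μ)/σ² − 1 = (0.74·0.26)/0.0235 − 1 = 8.1872 − 1 = 7.1872.
Since a/(a+b) = μ, a = 0.74·7.1872 = 5.32 and b = 0.26·7.1872 = 1.87.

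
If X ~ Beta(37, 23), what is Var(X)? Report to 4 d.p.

0.0039

μ = 37/60 = 0.616667; Var = μ(1−μ)/(α+β+1) = 0.2363889/61 = 0.0039.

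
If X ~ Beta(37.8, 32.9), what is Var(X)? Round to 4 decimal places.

0.0035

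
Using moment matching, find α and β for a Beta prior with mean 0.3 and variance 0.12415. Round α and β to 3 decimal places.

Write ν = α+β; then α = μν and Var = μ(1−μ)/(ν+1).
ν = μ(1−μ)/Var − 1 = 0.21/0.12415 − 1 = 0.6915.
α = 0.3·0.6915 = 0.207, β = 0.7·0.6915 = 0.484.

α = 0.207, β = 0.484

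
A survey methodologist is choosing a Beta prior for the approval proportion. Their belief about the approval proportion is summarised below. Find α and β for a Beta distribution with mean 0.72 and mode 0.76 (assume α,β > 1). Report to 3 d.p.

With s = α+β: μ = α/s and mode = (α−1)/(s−2). Eliminating α = μs,
μs − 1 = m(s−2) ⇒ s(μ−m) = 1−2m ⇒ s = -0.52/-0.04 = 13.0000.
So α = μs = 9.360, β = (1−μ)s = 3.640.

α = 9.360, β = 3.640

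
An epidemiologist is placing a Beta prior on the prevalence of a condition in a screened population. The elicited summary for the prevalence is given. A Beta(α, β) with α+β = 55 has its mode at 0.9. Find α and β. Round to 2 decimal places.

For α,β>1 the mode is (α−1)/(α+β−2), so α = mode·(κ−2)+1 = 0.9×53+1 = 48.70.
And β = (1−mode)·(κ−2)+1 = 0.1×53+1 = 6.30.

α = 48.70, β = 6.30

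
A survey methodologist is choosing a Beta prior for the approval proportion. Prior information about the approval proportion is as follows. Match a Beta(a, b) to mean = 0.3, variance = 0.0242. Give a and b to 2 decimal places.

Let s = a+b. The Beta variance is μ(1−μ)/(s+1).
So s+1 = μ(1−μ)/σ² = (0.3×0.7)/0.0242 = 0.21/0.0242 = 8.6777, giving s = 7.6777.
Then a = μs = 0.3×7.6777 = 2.30 and b = (1−μ)s = 0.7×7.6777 = 5.37.

a = 2.30, b = 5.37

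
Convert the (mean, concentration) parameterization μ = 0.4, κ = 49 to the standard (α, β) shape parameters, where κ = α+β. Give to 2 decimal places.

Split κ in proportion μ : (1−μ): α = 0.4·49 = 19.60, β = 49 − 19.60 = 29.40.

α = 19.60, β = 29.40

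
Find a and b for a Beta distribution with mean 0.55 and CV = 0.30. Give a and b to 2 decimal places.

σ = CV·μ = 0.30×0.55 = 0.16500, so σ² = 0.027225.
s+1 = μ(1−μ)/σ² = 0.2475/0.027225 = 9.0909, so s = a+b = 8.0909.
a = μs = 4.45, b = (1−μ)s = 3.64.

a = 4.45, b = 3.64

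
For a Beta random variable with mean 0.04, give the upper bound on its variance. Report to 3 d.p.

0.038

For fixed mean μ the Beta variance is μ(1−μ)/(α+β+1), increasing as α+β decreases.
Its least upper bound (not attained) is μ(1−μ) = 0.04·0.96 = 0.038.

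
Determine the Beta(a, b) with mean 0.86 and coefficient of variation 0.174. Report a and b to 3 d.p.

a = 3.764, b = 0.613

Var = (CV·μ)² = (0.174×0.86)² = 0.022392.
a+b = μ(1−μ)/Var − 1 = 0.1204/0.022392 − 1 = 4.3769.
Thus a = 0.86·4.3769 = 3.764 and b = 0.14·4.3769 = 0.613.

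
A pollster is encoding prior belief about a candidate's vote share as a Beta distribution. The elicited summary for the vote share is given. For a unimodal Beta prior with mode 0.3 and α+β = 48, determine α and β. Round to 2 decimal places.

Mode = (α−1)/(κ−2) with κ = α+β, so α−1 = 0.3·46 = 13.80.
α = 14.80; β = κ − α = 33.20.

α = 14.80, β = 33.20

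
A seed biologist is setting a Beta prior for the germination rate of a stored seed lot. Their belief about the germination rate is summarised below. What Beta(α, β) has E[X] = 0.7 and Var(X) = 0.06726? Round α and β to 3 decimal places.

By moment matching, α+β = μ(1−μ)/σ² − 1 = (0.7·0.3)/0.06726 − 1 = 3.1222 − 1 = 2.1222.
Since α/(α+β) = μ, α = 0.7·2.1222 = 1.486 and β = 0.3·2.1222 = 0.637.

α = 1.486, β = 0.637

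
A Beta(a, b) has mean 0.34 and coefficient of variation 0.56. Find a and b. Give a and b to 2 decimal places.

Var = (CV·μ)² = (0.56×0.34)² = 0.036252.
a+b = μ(1−μ)/Var − 1 = 0.2244/0.036252 − 1 = 5.1900.
Thus a = 0.34·5.1900 = 1.76 and b = 0.66·5.1900 = 3.43.

a = 1.76, b = 3.43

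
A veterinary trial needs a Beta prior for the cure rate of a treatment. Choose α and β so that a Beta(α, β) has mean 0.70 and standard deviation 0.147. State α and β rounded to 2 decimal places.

σ² = 0.147² = 0.021609.
With s = α+β, Var = μ(1−μ)/(s+1), so s+1 = (0.70×0.30)/0.021609 = 9.7182 and s = 8.7182.
α = μs = 6.10, β = (1−μ)s = 2.62.

α = 6.10, β = 2.62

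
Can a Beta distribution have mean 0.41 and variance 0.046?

Yes

A Beta with mean μ has variance μ(1−μ)/(α+β+1) < μ(1−μ).
Here μ(1−μ) = 0.41×0.59 = 0.2419, and 0.046 < 0.2419.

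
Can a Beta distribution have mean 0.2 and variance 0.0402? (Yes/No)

Yes

For any Beta, Var(X) < E[X]·(1−E[X]).
Here μ(1−μ) = 0.2×0.8 = 0.16, and 0.0402 < 0.16.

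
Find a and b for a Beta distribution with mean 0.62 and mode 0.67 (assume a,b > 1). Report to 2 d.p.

With s = a+b: μ = a/s and mode = (a−1)/(s−2). Eliminating a = μs,
μs − 1 = m(s−2) ⇒ s(μ−m) = 1−2m ⇒ s = -0.34/-0.05 = 6.8000.
So a = μs = 4.22, b = (1−μ)s = 2.58.

a = 4.22, b = 2.58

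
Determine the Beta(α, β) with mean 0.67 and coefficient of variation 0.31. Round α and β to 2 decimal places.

α = 2.76, β = 1.36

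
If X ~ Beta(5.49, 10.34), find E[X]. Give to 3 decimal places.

E[X] = α/(α+β) = 5.49/15.83 = 0.347.

0.347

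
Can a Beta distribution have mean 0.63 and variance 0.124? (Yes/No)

Yes

For any Beta, Var(X) < E[X]·(1−E[X]).
Here μ(1−μ) = 0.63×0.37 = 0.2331, and 0.124 < 0.2331.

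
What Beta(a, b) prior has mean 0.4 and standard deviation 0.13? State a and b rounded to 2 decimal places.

a = 5.28, b = 7.92

σ² = 0.13² = 0.0169.
With s = a+b, Var = μ(1−μ)/(s+1), so s+1 = (0.4×0.6)/0.0169 = 14.2012 and s = 13.2012.
a = μs = 5.28, b = (1−μ)s = 7.92.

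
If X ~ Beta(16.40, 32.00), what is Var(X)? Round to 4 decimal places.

Var = αβ/[(α+β)²(α+β+1)] = (16.40×32.00)/(48.40²×49.40) = 524.8000/115722.464000 = 0.0045.

0.0045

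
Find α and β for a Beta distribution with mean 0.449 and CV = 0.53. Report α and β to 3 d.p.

α = 1.513, β = 1.856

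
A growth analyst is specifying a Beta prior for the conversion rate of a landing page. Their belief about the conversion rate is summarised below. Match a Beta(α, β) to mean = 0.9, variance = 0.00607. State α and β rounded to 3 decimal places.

Write ν = α+β; then α = μν and Var = μ(1−μ)/(ν+1).
ν = μ(1−μ)/Var − 1 = 0.09/0.00607 − 1 = 13.8270.
α = 0.9·13.8270 = 12.444, β = 0.1·13.8270 = 1.383.

α = 12.444, β = 1.383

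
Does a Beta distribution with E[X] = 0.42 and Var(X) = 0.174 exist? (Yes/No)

For any Beta, Var(X) < E[X]·(1−E[X]).
Here μ(1−μ) = 0.42×0.58 = 0.2436, and 0.174 < 0.2436.

Yes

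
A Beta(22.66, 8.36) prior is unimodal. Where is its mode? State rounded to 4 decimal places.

The density x^(α−1)(1−x)^(β−1) is maximised at (α−1)/(α+β−2) = 21.66/29.02 = 0.7464.

0.7464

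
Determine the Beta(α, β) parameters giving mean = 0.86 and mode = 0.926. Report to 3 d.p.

α = 11.102, β = 1.807

With s = α+β: μ = α/s and mode = (α−1)/(s−2). Eliminating α = μs,
μs − 1 = m(s−2) ⇒ s(μ−m) = 1−2m ⇒ s = -0.852/-0.066 = 12.9091.
So α = μs = 11.102, β = (1−μ)s = 1.807.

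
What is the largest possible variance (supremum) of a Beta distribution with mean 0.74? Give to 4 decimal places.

0.1924

For fixed mean μ the Beta variance is μ(1−μ)/(α+β+1), increasing as α+β decreases.
Its least upper bound (not attained) is μ(1−μ) = 0.74·0.26 = 0.1924.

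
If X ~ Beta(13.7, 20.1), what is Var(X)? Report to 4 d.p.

μ = 13.7/33.8 = 0.405325; Var = μ(1−μ)/(α+β+1) = 0.2410367/34.8 = 0.0069.

0.0069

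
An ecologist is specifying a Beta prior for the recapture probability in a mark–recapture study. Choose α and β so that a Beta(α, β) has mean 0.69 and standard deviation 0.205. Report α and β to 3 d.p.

Variance = 0.205² = 0.042025. The moment-matching identity α+β = μ(1−μ)/Var − 1 gives
α+β = 0.2139/0.042025 − 1 = 4.0898, so α = μ·4.0898 = 2.822 and β = (1−μ)·4.0898 = 1.268.

α = 2.822, β = 1.268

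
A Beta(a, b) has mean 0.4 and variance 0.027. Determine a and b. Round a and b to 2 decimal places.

a = 3.16, b = 4.73

By moment matching, a+b = μ(1−μ)/σ² − 1 = (0.4·0.6)/0.027 − 1 = 8.8889 − 1 = 7.8889.
Since a/(a+b) = μ, a = 0.4·7.8889 = 3.16 and b = 0.6·7.8889 = 4.73.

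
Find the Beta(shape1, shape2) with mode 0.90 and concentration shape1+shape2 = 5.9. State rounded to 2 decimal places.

For shape1,shape2>1 the mode is (shape1−1)/(shape1+shape2−2), so shape1 = mode·(κ−2)+1 = 0.90×3.9+1 = 4.51.
And shape2 = (1−mode)·(κ−2)+1 = 0.10×3.9+1 = 1.39.

shape1 = 4.51, shape2 = 1.39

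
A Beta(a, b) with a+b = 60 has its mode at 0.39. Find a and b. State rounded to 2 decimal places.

Mode = (a−1)/(κ−2) with κ = a+b, so a−1 = 0.39·58 = 22.62.
a = 23.62; b = κ − a = 36.38.

a = 23.62, b = 36.38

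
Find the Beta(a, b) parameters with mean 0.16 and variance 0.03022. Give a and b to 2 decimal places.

a = 0.55, b = 2.90

Write ν = a+b; then a = μν and Var = μ(1−μ)/(ν+1).
ν = μ(1−μ)/Var − 1 = 0.1344/0.03022 − 1 = 3.4474.
a = 0.16·3.4474 = 0.55, b = 0.84·3.4474 = 2.90.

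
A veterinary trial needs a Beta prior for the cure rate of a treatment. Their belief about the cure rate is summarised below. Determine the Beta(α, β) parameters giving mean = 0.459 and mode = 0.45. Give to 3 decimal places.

α = 5.100, β = 6.011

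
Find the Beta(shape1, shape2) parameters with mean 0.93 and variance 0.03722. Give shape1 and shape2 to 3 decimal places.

shape1 = 0.697, shape2 = 0.052

Write ν = shape1+shape2; then shape1 = μν and Var = μ(1−μ)/(ν+1).
ν = μ(1−μ)/Var − 1 = 0.0651/0.03722 − 1 = 0.7491.
shape1 = 0.93·0.7491 = 0.697, shape2 = 0.07·0.7491 = 0.052.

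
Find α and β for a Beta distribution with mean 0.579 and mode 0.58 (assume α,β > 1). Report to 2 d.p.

α = 92.64, β = 67.36

Let s = α+β. Mean gives α = μs = 0.579s; mode gives (α−1)/(s−2) = 0.58.
Substituting: 0.579s − 1 = 0.58(s−2) = 0.58s − 1.16, so -0.001s = -0.16 and s = 160.0000.
Then α = 0.579×160.0000 = 92.64 and β = s−α = 67.36.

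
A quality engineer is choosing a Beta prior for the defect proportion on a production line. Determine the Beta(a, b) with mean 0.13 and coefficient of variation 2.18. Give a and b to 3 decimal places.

a = 0.053, b = 0.355

σ = CV·μ = 2.18×0.13 = 0.28340, so σ² = 0.080316.
s+1 = μ(1−μ)/σ² = 0.1131/0.080316 = 1.4082, so s = a+b = 0.4082.
a = μs = 0.053, b = (1−μ)s = 0.355.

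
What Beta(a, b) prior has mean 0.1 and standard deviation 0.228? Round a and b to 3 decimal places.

a = 0.073, b = 0.658

σ² = 0.228² = 0.051984.
With s = a+b, Var = μ(1−μ)/(s+1), so s+1 = (0.1×0.9)/0.051984 = 1.7313 and s = 0.7313.
a = μs = 0.073, b = (1−μ)s = 0.658.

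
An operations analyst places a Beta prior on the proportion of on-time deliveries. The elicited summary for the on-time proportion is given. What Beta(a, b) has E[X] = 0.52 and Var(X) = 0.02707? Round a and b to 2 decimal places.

Let s = a+b. The Beta variance is μ(1−μ)/(s+1).
So s+1 = μ(1−μ)/σ² = (0.52×0.48)/0.02707 = 0.2496/0.02707 = 9.2205, giving s = 8.2205.
Then a = μs = 0.52×8.2205 = 4.27 and b = (1−μ)s = 0.48×8.2205 = 3.95.

a = 4.27, b = 3.95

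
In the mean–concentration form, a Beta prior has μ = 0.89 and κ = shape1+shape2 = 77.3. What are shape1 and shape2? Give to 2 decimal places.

shape1 = 68.80, shape2 = 8.50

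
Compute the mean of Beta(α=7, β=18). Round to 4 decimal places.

The Beta mean is α/(α+β) = 7/(7+18) = 0.2800.

0.2800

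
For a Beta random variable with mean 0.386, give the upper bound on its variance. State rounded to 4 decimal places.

For fixed mean μ the Beta variance is μ(1−μ)/(α+β+1), increasing as α+β decreases.
Its least upper bound (not attained) is μ(1−μ) = 0.386·0.614 = 0.2370.

0.2370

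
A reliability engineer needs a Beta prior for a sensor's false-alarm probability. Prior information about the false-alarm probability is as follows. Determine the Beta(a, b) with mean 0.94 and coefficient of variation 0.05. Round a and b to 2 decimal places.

Var = (CV·μ)² = (0.05×0.94)² = 0.002209.
a+b = μ(1−μ)/Var − 1 = 0.0564/0.002209 − 1 = 24.5319.
Thus a = 0.94·24.5319 = 23.06 and b = 0.06·24.5319 = 1.47.

a = 23.06, b = 1.47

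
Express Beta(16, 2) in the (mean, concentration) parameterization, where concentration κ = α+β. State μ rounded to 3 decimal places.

μ = 0.889, κ = 18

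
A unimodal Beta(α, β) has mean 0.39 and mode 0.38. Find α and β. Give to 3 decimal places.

With s = α+β: μ = α/s and mode = (α−1)/(s−2). Eliminating α = μs,
μs − 1 = m(s−2) ⇒ s(μ−m) = 1−2m ⇒ s = 0.24/0.01 = 24.0000.
So α = μs = 9.360, β = (1−μ)s = 14.640.

α = 9.360, β = 14.640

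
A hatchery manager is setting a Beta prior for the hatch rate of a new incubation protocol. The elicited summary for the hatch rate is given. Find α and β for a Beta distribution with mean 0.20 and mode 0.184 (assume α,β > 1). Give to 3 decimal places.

α = 7.900, β = 31.600

With s = α+β: μ = α/s and mode = (α−1)/(s−2). Eliminating α = μs,
μs − 1 = m(s−2) ⇒ s(μ−m) = 1−2m ⇒ s = 0.632/0.016 = 39.5000.
So α = μs = 7.900, β = (1−μ)s = 31.600.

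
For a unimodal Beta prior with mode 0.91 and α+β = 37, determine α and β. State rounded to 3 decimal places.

Since the density peak of Beta(α,β) is at (α−1)/(α+β−2),
α = 1 + 0.91(37−2) = 32.850 and β = 37 − 32.850 = 4.150.

α = 32.850, β = 4.150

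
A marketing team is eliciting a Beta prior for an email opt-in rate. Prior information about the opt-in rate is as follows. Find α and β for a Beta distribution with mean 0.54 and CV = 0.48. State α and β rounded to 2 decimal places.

α = 1.46, β = 1.24

Var = (CV·μ)² = (0.48×0.54)² = 0.067185.
α+β = μ(1−μ)/Var − 1 = 0.2484/0.067185 − 1 = 2.6973.
Thus α = 0.54·2.6973 = 1.46 and β = 0.46·2.6973 = 1.24.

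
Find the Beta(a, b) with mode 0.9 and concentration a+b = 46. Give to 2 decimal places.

Since the density peak of Beta(a,b) is at (a−1)/(a+b−2),
a = 1 + 0.9(46−2) = 40.60 and b = 46 − 40.60 = 5.40.

a = 40.60, b = 5.40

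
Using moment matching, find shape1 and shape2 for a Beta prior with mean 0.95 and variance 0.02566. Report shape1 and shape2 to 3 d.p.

Write ν = shape1+shape2; then shape1 = μν and Var = μ(1−μ)/(ν+1).
ν = μ(1−μ)/Var − 1 = 0.0475/0.02566 − 1 = 0.8511.
shape1 = 0.95·0.8511 = 0.809, shape2 = 0.05·0.8511 = 0.043.

shape1 = 0.809, shape2 = 0.043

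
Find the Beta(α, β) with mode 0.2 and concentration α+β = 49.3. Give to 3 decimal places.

Since the density peak of Beta(α,β) is at (α−1)/(α+β−2),
α = 1 + 0.2(49.3−2) = 10.460 and β = 49.3 − 10.460 = 38.840.

α = 10.460, β = 38.840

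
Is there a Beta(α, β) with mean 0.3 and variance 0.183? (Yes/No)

Yes

A Beta with mean μ has variance μ(1−μ)/(α+β+1) < μ(1−μ).
Here μ(1−μ) = 0.3×0.7 = 0.21, and 0.183 < 0.21.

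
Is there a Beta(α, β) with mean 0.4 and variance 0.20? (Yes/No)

Yes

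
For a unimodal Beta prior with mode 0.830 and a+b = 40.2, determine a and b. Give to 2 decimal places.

a = 32.71, b = 7.49

For a,b>1 the mode is (a−1)/(a+b−2), so a = mode·(κ−2)+1 = 0.830×38.2+1 = 32.71.
And b = (1−mode)·(κ−2)+1 = 0.170×38.2+1 = 7.49.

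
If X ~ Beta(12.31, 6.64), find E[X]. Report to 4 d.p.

0.6496

E[X] = α/(α+β) = 12.31/18.95 = 0.6496.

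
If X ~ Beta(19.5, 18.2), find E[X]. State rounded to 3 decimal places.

0.517

E[X] = α/(α+β) = 19.5/37.7 = 0.517.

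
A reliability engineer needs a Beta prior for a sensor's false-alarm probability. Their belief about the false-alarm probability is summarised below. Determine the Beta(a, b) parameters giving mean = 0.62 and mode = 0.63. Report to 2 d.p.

a = 16.12, b = 9.88

Let s = a+b. Mean gives a = μs = 0.62s; mode gives (a−1)/(s−2) = 0.63.
Substituting: 0.62s − 1 = 0.63(s−2) = 0.63s − 1.26, so -0.01s = -0.26 and s = 26.0000.
Then a = 0.62×26.0000 = 16.12 and b = s−a = 9.88.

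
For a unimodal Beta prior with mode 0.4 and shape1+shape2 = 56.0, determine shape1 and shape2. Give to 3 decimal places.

shape1 = 22.600, shape2 = 33.400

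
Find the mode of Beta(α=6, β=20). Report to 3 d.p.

0.208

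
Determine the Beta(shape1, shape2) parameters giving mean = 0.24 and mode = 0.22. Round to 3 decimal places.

shape1 = 6.720, shape2 = 21.280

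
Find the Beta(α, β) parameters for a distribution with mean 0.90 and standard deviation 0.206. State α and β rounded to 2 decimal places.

First σ² = 0.042436. Setting α = μn, β = (1−μ)n with n = α+β,
μ(1−μ)/(n+1) = 0.042436 ⇒ n+1 = 0.0900/0.042436 = 2.1208 ⇒ n = 1.1208.
Hence α = 0.90×1.1208 = 1.01, β = 0.10×1.1208 = 0.11.

α = 1.01, β = 0.11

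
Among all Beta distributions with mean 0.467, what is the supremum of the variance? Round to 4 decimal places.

Var = μ(1−μ)/(α+β+1), which approaches μ(1−μ) as α+β → 0.
So the supremum is μ(1−μ) = 0.467×0.533 = 0.2489.

0.2489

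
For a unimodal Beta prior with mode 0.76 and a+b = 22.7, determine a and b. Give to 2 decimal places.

For a,b>1 the mode is (a−1)/(a+b−2), so a = mode·(κ−2)+1 = 0.76×20.7+1 = 16.73.
And b = (1−mode)·(κ−2)+1 = 0.24×20.7+1 = 5.97.

a = 16.73, b = 5.97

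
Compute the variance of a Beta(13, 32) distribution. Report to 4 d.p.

0.0045

μ = 13/45 = 0.288889; Var = μ(1−μ)/(α+β+1) = 0.2054321/46 = 0.0045.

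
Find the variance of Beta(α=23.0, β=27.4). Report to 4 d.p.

α+β = 50.4 and αβ = 630.20, so Var = αβ/[(α+β)²(α+β+1)] = 630.20/130564.224 = 0.0048.

0.0048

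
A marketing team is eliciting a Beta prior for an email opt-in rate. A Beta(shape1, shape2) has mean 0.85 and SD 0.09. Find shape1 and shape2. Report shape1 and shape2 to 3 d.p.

shape1 = 12.530, shape2 = 2.211

σ² = 0.09² = 0.0081.
With s = shape1+shape2, Var = μ(1−μ)/(s+1), so s+1 = (0.85×0.15)/0.0081 = 15.7407 and s = 14.7407.
shape1 = μs = 12.530, shape2 = (1−μ)s = 2.211.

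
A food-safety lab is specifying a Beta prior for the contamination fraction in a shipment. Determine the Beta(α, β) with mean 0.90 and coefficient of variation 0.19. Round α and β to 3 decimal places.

Var = (CV·μ)² = (0.19×0.90)² = 0.029241.
α+β = μ(1−μ)/Var − 1 = 0.0900/0.029241 − 1 = 2.0779.
Thus α = 0.90·2.0779 = 1.870 and β = 0.10·2.0779 = 0.208.

α = 1.870, β = 0.208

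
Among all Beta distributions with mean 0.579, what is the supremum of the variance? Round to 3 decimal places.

0.244

Var = μ(1−μ)/(α+β+1), which approaches μ(1−μ) as α+β → 0.
So the supremum is μ(1−μ) = 0.579×0.421 = 0.244.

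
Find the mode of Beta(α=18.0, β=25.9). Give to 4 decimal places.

0.4057

The density x^(α−1)(1−x)^(β−1) is maximised at (α−1)/(α+β−2) = 17.0/41.9 = 0.4057.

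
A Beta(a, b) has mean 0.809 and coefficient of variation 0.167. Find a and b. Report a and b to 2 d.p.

a = 6.04, b = 1.43

Var = (CV·μ)² = (0.167×0.809)² = 0.018253.
a+b = μ(1−μ)/Var − 1 = 0.154519/0.018253 − 1 = 7.4655.
Thus a = 0.809·7.4655 = 6.04 and b = 0.191·7.4655 = 1.43.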